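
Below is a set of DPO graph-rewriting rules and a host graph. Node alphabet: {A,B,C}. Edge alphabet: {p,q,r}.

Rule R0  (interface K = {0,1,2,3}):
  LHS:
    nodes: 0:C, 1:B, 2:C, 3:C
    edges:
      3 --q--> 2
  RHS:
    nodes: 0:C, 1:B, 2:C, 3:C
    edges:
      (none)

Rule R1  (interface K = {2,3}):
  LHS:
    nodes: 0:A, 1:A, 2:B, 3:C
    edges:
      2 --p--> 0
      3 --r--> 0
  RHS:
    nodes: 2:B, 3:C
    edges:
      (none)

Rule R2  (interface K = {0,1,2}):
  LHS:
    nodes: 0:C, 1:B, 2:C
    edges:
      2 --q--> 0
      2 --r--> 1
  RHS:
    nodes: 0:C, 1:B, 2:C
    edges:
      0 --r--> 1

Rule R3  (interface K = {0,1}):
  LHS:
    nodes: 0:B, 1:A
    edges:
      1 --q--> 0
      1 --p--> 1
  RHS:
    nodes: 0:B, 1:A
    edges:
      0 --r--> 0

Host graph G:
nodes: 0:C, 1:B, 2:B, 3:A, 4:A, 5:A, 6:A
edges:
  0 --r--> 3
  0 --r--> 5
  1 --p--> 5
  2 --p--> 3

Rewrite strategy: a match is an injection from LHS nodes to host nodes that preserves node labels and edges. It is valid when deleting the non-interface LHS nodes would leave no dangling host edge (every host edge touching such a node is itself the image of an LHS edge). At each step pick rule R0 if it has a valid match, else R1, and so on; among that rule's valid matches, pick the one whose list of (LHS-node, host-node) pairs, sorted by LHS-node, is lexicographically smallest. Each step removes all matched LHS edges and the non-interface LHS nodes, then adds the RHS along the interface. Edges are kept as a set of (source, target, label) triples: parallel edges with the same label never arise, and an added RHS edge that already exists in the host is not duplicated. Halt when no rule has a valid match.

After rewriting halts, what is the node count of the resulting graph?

Answer: 3

Steps:
start.  V:7 E:4  edges: 0-r->3 0-r->5 1-p->5 2-p->3
1. fire R1 via {0↦3, 1↦4, 2↦2, 3↦0}  →  V:5 E:2  edges: 0-r->5 1-p->5
2. fire R1 via {0↦5, 1↦6, 2↦1, 3↦0}  →  V:3 E:0  edges: ∅
normal form: no rule applies after step 2
NF nodes: {0:C, 1:B, 2:B}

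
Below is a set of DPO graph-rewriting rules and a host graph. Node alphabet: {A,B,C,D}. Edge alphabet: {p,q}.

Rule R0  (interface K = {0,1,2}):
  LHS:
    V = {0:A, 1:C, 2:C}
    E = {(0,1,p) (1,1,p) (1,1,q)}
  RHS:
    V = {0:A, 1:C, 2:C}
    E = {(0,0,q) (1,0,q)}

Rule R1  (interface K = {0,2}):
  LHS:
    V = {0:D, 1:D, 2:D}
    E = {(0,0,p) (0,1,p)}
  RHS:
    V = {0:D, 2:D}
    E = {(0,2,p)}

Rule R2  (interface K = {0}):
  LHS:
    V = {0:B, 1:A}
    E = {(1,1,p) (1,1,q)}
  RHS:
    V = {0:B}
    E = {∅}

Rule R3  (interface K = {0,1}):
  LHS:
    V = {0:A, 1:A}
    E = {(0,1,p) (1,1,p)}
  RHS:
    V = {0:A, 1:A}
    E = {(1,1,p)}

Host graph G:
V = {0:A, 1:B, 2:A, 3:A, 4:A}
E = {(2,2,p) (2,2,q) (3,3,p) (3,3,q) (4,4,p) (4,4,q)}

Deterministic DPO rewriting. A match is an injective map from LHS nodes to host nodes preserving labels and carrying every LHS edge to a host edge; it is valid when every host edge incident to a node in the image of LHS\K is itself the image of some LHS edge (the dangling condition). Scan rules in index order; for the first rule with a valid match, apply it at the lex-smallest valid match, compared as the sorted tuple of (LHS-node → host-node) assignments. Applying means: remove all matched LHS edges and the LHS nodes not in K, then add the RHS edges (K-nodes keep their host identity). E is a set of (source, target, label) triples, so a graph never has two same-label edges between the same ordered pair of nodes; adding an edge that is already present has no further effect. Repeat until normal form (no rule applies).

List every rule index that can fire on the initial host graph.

Answer: [R2]

Rewrite trace:
R0: no valid match — LHS pattern not found
R1: no valid match — LHS pattern not found
R2: 3 valid matches — {0↦1, 1↦2}, {0↦1, 1↦3}, {0↦1, 1↦4}
R3: no valid match — LHS pattern not found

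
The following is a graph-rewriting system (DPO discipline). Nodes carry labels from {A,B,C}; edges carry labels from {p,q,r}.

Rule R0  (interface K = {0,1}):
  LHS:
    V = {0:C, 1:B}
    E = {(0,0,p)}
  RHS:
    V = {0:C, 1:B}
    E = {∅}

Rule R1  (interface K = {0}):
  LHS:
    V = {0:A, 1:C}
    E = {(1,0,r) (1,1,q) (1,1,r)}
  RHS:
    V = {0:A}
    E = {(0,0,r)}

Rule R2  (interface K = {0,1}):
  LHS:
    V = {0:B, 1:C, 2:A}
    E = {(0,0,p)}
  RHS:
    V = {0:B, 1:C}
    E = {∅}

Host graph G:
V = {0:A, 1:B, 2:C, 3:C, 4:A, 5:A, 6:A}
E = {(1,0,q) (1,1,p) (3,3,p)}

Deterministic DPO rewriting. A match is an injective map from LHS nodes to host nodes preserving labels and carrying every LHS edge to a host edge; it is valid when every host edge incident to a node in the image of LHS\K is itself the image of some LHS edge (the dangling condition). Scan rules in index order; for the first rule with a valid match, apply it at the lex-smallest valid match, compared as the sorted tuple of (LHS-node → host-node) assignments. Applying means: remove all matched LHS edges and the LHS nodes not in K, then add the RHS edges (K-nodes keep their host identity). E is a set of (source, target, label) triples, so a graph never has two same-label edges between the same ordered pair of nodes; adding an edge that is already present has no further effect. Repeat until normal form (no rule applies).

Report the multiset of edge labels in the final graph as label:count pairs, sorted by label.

start.  V:7 E:3  edges: 1-q->0 1-p->1 3-p->3
1. fire R0 via {0↦3, 1↦1}  →  V:7 E:2  edges: 1-q->0 1-p->1
2. fire R2 via {0↦1, 1↦2, 2↦4}  →  V:6 E:1  edges: 1-q->0
normal form: no rule applies after step 2
NF edges: [(1, 0, 'q')]

Answer: q:1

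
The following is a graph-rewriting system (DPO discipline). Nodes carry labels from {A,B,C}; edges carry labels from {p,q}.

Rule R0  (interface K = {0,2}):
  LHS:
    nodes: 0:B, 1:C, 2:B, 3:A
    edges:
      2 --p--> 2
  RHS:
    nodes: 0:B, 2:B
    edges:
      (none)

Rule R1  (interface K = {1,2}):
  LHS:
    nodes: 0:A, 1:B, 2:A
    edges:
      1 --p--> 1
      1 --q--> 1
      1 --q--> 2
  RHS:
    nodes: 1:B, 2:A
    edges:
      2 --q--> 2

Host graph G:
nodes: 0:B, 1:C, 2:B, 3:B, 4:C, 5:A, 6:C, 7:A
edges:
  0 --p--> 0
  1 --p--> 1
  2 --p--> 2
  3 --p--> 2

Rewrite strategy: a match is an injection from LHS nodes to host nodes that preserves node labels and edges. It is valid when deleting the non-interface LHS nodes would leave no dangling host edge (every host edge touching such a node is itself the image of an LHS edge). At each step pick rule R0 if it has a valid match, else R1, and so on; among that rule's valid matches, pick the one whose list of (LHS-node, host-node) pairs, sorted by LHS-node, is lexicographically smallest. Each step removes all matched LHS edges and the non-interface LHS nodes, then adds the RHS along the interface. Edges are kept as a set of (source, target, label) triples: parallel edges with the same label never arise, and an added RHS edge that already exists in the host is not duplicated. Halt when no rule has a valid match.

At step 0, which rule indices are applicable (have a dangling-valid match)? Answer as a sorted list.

Answer: [R0]

Derivation:
R0: 16 valid matches — {0↦0, 1↦4, 2↦2, 3↦5}, {0↦0, 1↦4, 2↦2, 3↦7}, {0↦0, 1↦6, 2↦2, 3↦5} (+13 more)
R1: no valid match — LHS pattern not found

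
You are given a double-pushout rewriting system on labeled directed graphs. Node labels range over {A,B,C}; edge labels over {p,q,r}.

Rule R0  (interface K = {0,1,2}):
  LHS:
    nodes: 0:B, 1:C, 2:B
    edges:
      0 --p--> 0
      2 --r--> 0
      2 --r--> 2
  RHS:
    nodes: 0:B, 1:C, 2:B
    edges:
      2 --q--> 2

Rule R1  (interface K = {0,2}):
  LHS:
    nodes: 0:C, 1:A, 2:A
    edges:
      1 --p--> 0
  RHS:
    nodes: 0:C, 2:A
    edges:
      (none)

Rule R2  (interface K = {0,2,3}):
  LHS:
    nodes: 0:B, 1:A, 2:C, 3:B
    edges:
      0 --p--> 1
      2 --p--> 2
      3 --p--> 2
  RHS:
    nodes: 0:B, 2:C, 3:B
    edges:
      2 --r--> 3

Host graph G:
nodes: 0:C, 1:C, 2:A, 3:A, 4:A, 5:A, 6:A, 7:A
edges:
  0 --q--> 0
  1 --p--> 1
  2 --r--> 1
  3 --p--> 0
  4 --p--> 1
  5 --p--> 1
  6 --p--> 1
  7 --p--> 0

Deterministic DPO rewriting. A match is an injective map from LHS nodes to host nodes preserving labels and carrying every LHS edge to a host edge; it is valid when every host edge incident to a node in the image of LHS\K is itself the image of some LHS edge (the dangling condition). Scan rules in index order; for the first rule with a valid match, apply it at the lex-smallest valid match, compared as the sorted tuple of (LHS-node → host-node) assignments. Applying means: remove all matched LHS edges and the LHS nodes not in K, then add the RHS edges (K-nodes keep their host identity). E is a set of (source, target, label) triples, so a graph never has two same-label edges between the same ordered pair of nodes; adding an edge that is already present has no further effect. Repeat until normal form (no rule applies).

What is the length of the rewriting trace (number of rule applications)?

Answer: 5

Steps:
[0] host  ⇒  8 nodes, 8 edges  {0-q->0 1-p->1 2-r->1 3-p->0 4-p->1 5-p->1 6-p->1 7-p->0}
[1] R1 @ {0↦0, 1↦3, 2↦2}  ⇒  7 nodes, 7 edges  {0-q->0 1-p->1 2-r->1 4-p->1 5-p->1 6-p->1 7-p->0}
[2] R1 @ {0↦0, 1↦7, 2↦2}  ⇒  6 nodes, 6 edges  {0-q->0 1-p->1 2-r->1 4-p->1 5-p->1 6-p->1}
[3] R1 @ {0↦1, 1↦4, 2↦2}  ⇒  5 nodes, 5 edges  {0-q->0 1-p->1 2-r->1 5-p->1 6-p->1}
[4] R1 @ {0↦1, 1↦5, 2↦2}  ⇒  4 nodes, 4 edges  {0-q->0 1-p->1 2-r->1 6-p->1}
[5] R1 @ {0↦1, 1↦6, 2↦2}  ⇒  3 nodes, 3 edges  {0-q->0 1-p->1 2-r->1}
normal form: no rule applies after step 5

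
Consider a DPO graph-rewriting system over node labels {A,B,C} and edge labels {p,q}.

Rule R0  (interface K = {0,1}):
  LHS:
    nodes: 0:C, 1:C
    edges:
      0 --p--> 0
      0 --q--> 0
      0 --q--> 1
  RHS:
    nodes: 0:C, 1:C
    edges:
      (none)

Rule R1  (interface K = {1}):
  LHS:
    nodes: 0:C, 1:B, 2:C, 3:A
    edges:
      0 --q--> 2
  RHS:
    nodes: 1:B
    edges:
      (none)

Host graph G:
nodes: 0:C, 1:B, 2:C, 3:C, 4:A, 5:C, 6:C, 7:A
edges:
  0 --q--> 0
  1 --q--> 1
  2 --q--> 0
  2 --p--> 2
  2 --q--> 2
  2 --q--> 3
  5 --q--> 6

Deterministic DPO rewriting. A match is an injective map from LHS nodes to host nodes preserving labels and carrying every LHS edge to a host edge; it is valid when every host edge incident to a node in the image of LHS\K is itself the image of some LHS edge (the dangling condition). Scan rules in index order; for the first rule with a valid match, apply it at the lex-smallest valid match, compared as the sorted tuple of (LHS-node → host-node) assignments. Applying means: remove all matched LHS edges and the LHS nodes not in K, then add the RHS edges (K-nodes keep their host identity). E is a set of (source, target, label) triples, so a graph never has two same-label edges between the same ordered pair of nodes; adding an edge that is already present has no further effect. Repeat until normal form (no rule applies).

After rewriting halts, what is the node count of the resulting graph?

Answer: 2

Derivation:
initial: |V|=8 |E|=7  E = 0-q->0 1-q->1 2-q->0 2-p->2 2-q->2 2-q->3 5-q->6
step 1: apply R0 at {0↦2, 1↦0}  → |V|=8 |E|=4  E = 0-q->0 1-q->1 2-q->3 5-q->6
step 2: apply R1 at {0↦2, 1↦1, 2↦3, 3↦4}  → |V|=5 |E|=3  E = 0-q->0 1-q->1 5-q->6
step 3: apply R1 at {0↦5, 1↦1, 2↦6, 3↦7}  → |V|=2 |E|=2  E = 0-q->0 1-q->1
normal form: no rule applies after step 3
NF nodes: {0:C, 1:B}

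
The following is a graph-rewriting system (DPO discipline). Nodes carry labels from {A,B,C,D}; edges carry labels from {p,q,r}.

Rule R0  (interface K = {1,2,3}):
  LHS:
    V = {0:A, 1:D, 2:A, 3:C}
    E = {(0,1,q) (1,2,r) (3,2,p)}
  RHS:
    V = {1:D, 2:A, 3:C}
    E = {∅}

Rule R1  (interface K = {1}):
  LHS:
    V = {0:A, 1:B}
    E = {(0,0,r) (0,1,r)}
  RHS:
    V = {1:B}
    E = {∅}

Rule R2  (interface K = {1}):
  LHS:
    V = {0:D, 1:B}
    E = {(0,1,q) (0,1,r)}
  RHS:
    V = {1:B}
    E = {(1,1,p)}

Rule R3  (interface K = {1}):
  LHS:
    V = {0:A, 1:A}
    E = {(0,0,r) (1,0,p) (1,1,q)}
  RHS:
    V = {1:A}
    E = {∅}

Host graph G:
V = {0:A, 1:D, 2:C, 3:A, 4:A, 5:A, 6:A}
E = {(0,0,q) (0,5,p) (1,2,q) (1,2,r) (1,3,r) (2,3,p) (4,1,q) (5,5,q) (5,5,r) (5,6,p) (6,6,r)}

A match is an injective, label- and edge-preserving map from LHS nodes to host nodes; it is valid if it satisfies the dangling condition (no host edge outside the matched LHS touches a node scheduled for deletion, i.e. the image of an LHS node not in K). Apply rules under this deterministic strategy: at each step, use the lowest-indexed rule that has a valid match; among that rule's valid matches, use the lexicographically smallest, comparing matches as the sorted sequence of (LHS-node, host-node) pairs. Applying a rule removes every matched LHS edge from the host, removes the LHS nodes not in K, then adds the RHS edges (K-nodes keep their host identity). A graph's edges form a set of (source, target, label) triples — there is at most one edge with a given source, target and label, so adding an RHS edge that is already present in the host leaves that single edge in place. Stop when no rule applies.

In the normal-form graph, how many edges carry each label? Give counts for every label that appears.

Answer: q:1 r:1

Derivation:
initial: |V|=7 |E|=11  E = 0-q->0 0-p->5 1-q->2 1-r->2 1-r->3 2-p->3 4-q->1 5-q->5 5-r->5 5-p->6 6-r->6
step 1: apply R0 at {0↦4, 1↦1, 2↦3, 3↦2}  → |V|=6 |E|=8  E = 0-q->0 0-p->5 1-q->2 1-r->2 5-q->5 5-r->5 5-p->6 6-r->6
step 2: apply R3 at {0↦6, 1↦5}  → |V|=5 |E|=5  E = 0-q->0 0-p->5 1-q->2 1-r->2 5-r->5
step 3: apply R3 at {0↦5, 1↦0}  → |V|=4 |E|=2  E = 1-q->2 1-r->2
halt: no rule applies after step 3
NF edges: [(1, 2, 'q'), (1, 2, 'r')]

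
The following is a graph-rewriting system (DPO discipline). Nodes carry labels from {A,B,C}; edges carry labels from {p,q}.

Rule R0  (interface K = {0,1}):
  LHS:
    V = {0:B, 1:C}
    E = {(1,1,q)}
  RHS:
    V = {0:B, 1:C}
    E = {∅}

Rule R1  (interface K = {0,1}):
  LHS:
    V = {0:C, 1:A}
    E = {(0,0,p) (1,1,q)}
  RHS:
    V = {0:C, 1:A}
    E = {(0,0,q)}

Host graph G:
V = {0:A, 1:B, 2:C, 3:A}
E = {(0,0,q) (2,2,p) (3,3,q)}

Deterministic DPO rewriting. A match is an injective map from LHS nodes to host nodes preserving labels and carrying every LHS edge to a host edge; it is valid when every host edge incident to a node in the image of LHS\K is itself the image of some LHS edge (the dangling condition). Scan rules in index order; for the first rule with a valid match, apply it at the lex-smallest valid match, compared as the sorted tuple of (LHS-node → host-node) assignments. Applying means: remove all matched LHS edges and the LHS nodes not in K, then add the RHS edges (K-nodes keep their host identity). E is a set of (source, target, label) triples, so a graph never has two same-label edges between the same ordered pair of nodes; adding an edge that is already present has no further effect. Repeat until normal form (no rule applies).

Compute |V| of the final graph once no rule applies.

Answer: 4

Steps:
initial: |V|=4 |E|=3  E = 0-q->0 2-p->2 3-q->3
step 1: apply R1 at {0↦2, 1↦0}  → |V|=4 |E|=2  E = 2-q->2 3-q->3
step 2: apply R0 at {0↦1, 1↦2}  → |V|=4 |E|=1  E = 3-q->3
normal form: no rule applies after step 2
NF nodes: {0:A, 1:B, 2:C, 3:A}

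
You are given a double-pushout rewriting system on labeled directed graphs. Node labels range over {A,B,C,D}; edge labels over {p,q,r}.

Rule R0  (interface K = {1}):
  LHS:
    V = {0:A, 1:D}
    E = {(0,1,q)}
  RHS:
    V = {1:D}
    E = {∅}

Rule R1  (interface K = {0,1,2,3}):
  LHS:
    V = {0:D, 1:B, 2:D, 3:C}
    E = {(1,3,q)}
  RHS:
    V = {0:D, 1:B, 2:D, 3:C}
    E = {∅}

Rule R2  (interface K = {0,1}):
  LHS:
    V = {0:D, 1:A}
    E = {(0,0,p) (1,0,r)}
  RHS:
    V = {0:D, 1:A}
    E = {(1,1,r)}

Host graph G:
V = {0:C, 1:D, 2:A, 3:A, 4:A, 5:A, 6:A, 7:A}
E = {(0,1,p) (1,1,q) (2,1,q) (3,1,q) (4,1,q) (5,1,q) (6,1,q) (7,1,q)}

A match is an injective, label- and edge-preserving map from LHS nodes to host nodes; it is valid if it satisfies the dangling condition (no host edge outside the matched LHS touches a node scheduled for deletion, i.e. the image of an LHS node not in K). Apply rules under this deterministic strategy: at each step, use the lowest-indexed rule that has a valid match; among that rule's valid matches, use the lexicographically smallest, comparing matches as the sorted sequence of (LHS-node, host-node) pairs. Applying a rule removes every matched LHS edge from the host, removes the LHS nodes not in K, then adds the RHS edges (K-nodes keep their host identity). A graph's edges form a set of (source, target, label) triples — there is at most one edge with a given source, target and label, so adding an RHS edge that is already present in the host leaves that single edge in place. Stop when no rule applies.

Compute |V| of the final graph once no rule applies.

Answer: 2

Derivation:
start.  V:8 E:8  edges: 0-p->1 1-q->1 2-q->1 3-q->1 4-q->1 5-q->1 6-q->1 7-q->1
1. fire R0 via {0↦2, 1↦1}  →  V:7 E:7  edges: 0-p->1 1-q->1 3-q->1 4-q->1 5-q->1 6-q->1 7-q->1
2. fire R0 via {0↦3, 1↦1}  →  V:6 E:6  edges: 0-p->1 1-q->1 4-q->1 5-q->1 6-q->1 7-q->1
3. fire R0 via {0↦4, 1↦1}  →  V:5 E:5  edges: 0-p->1 1-q->1 5-q->1 6-q->1 7-q->1
4. fire R0 via {0↦5, 1↦1}  →  V:4 E:4  edges: 0-p->1 1-q->1 6-q->1 7-q->1
5. fire R0 via {0↦6, 1↦1}  →  V:3 E:3  edges: 0-p->1 1-q->1 7-q->1
6. fire R0 via {0↦7, 1↦1}  →  V:2 E:2  edges: 0-p->1 1-q->1
normal form: no rule applies after step 6
NF nodes: {0:C, 1:D}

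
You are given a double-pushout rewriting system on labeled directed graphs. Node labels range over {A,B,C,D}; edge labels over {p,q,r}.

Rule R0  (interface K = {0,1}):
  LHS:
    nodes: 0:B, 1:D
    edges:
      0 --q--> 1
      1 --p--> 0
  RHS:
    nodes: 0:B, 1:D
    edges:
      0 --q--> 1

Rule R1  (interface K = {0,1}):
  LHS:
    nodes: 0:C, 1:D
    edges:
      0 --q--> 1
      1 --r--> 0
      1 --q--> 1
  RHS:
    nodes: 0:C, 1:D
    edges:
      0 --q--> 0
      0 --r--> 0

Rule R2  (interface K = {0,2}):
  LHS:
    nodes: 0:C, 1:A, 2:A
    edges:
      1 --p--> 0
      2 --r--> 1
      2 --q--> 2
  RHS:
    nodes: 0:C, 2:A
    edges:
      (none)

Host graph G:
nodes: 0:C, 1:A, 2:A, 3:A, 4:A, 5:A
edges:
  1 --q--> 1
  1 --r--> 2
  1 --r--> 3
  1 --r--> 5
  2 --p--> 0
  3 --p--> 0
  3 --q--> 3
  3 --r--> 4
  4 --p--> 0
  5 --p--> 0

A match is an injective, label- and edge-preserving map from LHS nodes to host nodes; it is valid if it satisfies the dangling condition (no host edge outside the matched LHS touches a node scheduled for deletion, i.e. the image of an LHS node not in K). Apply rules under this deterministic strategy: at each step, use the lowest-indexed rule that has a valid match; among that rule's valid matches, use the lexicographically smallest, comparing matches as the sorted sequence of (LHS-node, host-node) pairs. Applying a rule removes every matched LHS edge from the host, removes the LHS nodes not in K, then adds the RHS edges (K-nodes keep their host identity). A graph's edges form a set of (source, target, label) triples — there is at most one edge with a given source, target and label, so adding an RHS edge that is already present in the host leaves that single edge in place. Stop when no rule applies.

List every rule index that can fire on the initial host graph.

Answer: [R2]

Rewrite trace:
R0: no valid match — LHS pattern not found
R1: no valid match — LHS pattern not found
R2: 3 valid matches — {0↦0, 1↦2, 2↦1}, {0↦0, 1↦4, 2↦3}, {0↦0, 1↦5, 2↦1}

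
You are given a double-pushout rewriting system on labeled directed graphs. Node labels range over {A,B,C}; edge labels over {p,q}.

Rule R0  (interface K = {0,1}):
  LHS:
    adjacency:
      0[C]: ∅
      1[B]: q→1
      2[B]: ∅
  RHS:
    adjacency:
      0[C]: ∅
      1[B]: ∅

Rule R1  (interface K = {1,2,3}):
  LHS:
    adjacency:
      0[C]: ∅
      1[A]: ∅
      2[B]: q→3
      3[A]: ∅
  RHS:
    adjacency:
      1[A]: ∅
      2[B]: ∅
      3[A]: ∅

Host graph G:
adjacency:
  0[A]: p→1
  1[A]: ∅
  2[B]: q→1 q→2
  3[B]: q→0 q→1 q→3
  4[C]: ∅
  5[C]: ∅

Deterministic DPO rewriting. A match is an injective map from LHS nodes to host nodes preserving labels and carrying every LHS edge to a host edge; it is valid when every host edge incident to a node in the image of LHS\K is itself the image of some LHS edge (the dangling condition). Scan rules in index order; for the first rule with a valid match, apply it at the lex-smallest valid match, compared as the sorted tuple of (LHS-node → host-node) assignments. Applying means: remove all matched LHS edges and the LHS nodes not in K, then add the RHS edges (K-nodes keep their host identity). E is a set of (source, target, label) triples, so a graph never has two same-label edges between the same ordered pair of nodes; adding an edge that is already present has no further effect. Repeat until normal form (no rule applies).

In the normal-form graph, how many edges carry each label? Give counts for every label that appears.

Answer: p:1 q:3

Steps:
start.  V:6 E:6  edges: 0-p->1 2-q->1 2-q->2 3-q->0 3-q->1 3-q->3
1. fire R1 via {0↦4, 1↦0, 2↦2, 3↦1}  →  V:5 E:5  edges: 0-p->1 2-q->2 3-q->0 3-q->1 3-q->3
2. fire R1 via {0↦5, 1↦0, 2↦3, 3↦1}  →  V:4 E:4  edges: 0-p->1 2-q->2 3-q->0 3-q->3
halt: no rule applies after step 2
NF edges: [(0, 1, 'p'), (2, 2, 'q'), (3, 0, 'q'), (3, 3, 'q')]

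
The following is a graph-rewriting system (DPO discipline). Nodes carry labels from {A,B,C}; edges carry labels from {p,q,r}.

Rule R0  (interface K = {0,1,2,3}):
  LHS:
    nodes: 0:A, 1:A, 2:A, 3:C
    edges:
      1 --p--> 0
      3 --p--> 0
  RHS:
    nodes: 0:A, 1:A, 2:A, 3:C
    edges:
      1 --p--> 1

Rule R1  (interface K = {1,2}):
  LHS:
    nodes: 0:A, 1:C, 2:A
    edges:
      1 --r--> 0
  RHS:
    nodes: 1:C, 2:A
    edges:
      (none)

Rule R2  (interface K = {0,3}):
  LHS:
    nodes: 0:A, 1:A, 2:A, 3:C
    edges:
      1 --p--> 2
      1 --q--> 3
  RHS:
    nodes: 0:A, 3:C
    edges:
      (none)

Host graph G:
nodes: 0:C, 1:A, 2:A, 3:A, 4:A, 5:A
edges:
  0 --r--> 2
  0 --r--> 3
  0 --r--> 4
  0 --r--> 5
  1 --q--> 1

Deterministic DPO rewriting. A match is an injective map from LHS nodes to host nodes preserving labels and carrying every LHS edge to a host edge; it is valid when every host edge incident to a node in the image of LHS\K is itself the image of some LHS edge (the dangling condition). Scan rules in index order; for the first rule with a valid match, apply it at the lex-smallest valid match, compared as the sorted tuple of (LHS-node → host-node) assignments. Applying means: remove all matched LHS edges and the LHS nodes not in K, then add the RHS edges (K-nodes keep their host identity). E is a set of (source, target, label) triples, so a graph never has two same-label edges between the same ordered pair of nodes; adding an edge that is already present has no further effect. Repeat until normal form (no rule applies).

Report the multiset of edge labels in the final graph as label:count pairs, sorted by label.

initial: |V|=6 |E|=5  E = 0-r->2 0-r->3 0-r->4 0-r->5 1-q->1
step 1: apply R1 at {0↦2, 1↦0, 2↦1}  → |V|=5 |E|=4  E = 0-r->3 0-r->4 0-r->5 1-q->1
step 2: apply R1 at {0↦3, 1↦0, 2↦1}  → |V|=4 |E|=3  E = 0-r->4 0-r->5 1-q->1
step 3: apply R1 at {0↦4, 1↦0, 2↦1}  → |V|=3 |E|=2  E = 0-r->5 1-q->1
step 4: apply R1 at {0↦5, 1↦0, 2↦1}  → |V|=2 |E|=1  E = 1-q->1
normal form: no rule applies after step 4
NF edges: [(1, 1, 'q')]

Answer: q:1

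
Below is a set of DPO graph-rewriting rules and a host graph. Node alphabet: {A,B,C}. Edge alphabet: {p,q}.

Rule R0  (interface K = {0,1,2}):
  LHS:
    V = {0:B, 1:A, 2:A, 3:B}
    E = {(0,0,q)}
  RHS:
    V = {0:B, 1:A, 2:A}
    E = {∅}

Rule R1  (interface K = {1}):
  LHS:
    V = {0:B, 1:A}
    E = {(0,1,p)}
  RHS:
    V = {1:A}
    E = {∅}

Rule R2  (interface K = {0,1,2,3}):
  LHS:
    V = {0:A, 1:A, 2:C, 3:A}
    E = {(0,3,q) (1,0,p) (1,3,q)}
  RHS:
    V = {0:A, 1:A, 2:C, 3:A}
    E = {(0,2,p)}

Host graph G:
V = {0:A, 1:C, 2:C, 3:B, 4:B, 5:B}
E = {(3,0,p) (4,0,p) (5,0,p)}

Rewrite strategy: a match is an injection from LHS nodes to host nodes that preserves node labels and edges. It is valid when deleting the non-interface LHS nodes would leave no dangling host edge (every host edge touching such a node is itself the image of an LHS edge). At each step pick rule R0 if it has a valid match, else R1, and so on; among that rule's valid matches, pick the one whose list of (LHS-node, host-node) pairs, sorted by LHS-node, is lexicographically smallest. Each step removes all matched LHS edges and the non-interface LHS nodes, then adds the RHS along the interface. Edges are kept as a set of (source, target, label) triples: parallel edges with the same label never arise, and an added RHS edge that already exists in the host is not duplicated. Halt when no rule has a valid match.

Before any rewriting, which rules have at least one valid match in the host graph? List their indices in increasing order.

R0: no valid match — LHS pattern not found
R1: 3 valid matches — {0↦3, 1↦0}, {0↦4, 1↦0}, {0↦5, 1↦0}
R2: no valid match — LHS pattern not found

Answer: [R1]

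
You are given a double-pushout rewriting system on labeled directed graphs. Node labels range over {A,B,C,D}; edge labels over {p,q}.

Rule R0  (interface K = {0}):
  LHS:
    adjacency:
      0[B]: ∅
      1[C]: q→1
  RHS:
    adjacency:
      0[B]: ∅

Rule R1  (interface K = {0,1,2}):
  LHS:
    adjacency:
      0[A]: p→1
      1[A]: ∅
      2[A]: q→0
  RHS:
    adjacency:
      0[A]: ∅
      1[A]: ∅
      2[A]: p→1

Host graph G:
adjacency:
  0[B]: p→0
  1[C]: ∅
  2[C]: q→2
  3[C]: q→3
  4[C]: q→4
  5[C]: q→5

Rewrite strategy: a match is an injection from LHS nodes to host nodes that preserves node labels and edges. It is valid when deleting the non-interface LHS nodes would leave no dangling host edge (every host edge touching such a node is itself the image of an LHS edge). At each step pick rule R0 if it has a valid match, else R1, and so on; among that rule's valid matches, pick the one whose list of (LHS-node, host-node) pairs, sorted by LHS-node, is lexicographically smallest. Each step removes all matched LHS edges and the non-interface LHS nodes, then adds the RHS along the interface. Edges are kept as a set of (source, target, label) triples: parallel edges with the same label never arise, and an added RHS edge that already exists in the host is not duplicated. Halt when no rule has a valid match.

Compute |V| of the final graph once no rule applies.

[0] host  ⇒  6 nodes, 5 edges  {0-p->0 2-q->2 3-q->3 4-q->4 5-q->5}
[1] R0 @ {0↦0, 1↦2}  ⇒  5 nodes, 4 edges  {0-p->0 3-q->3 4-q->4 5-q->5}
[2] R0 @ {0↦0, 1↦3}  ⇒  4 nodes, 3 edges  {0-p->0 4-q->4 5-q->5}
[3] R0 @ {0↦0, 1↦4}  ⇒  3 nodes, 2 edges  {0-p->0 5-q->5}
[4] R0 @ {0↦0, 1↦5}  ⇒  2 nodes, 1 edges  {0-p->0}
halt: no rule applies after step 4
NF nodes: {0:B, 1:C}

Answer: 2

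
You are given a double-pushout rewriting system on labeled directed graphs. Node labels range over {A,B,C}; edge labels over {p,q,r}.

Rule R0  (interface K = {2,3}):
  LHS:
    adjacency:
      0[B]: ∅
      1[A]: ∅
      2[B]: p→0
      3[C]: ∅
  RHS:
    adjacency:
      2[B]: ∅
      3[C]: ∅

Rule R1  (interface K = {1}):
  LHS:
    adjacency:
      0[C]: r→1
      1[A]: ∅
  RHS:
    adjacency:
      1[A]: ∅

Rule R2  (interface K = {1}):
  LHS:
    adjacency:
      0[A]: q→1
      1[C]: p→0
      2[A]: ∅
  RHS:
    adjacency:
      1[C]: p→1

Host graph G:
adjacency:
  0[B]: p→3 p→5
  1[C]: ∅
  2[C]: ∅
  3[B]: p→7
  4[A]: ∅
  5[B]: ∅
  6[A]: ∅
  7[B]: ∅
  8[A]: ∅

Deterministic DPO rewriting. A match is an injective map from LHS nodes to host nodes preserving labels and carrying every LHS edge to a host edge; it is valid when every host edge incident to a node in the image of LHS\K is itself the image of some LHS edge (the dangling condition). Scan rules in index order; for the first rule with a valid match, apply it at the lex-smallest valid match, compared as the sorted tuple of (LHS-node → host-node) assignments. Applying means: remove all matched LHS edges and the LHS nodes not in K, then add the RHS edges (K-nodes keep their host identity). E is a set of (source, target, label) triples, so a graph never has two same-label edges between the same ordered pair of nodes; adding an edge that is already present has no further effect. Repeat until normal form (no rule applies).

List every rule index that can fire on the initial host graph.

R0: 12 valid matches — {0↦5, 1↦4, 2↦0, 3↦1}, {0↦5, 1↦4, 2↦0, 3↦2}, {0↦5, 1↦6, 2↦0, 3↦1} (+9 more)
R1: no valid match — LHS pattern not found
R2: no valid match — LHS pattern not found

Answer: [R0]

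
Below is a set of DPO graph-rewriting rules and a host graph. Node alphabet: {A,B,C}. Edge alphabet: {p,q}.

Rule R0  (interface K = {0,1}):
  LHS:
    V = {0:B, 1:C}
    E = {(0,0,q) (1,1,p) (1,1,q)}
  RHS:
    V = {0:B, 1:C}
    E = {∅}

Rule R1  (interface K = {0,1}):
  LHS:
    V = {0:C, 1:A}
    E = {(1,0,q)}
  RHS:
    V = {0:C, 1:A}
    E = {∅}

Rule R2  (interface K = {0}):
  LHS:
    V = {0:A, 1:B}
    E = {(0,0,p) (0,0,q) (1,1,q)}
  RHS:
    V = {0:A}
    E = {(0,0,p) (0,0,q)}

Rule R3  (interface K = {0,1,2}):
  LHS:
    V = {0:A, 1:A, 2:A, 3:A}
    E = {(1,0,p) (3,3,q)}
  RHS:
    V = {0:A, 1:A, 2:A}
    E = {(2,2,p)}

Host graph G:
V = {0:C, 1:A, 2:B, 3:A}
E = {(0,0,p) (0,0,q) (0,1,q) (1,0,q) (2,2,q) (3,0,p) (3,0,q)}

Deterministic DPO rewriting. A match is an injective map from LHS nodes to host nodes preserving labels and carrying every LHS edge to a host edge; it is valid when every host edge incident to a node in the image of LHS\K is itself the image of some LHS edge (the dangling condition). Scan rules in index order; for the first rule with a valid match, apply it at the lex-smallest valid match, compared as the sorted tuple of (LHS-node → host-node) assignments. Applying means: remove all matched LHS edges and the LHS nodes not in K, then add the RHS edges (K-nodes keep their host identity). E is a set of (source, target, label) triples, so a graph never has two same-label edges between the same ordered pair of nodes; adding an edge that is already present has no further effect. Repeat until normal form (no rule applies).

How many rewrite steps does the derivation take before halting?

initial: |V|=4 |E|=7  E = 0-p->0 0-q->0 0-q->1 1-q->0 2-q->2 3-p->0 3-q->0
step 1: apply R0 at {0↦2, 1↦0}  → |V|=4 |E|=4  E = 0-q->1 1-q->0 3-p->0 3-q->0
step 2: apply R1 at {0↦0, 1↦1}  → |V|=4 |E|=3  E = 0-q->1 3-p->0 3-q->0
step 3: apply R1 at {0↦0, 1↦3}  → |V|=4 |E|=2  E = 0-q->1 3-p->0
halt: no rule applies after step 3

Answer: 3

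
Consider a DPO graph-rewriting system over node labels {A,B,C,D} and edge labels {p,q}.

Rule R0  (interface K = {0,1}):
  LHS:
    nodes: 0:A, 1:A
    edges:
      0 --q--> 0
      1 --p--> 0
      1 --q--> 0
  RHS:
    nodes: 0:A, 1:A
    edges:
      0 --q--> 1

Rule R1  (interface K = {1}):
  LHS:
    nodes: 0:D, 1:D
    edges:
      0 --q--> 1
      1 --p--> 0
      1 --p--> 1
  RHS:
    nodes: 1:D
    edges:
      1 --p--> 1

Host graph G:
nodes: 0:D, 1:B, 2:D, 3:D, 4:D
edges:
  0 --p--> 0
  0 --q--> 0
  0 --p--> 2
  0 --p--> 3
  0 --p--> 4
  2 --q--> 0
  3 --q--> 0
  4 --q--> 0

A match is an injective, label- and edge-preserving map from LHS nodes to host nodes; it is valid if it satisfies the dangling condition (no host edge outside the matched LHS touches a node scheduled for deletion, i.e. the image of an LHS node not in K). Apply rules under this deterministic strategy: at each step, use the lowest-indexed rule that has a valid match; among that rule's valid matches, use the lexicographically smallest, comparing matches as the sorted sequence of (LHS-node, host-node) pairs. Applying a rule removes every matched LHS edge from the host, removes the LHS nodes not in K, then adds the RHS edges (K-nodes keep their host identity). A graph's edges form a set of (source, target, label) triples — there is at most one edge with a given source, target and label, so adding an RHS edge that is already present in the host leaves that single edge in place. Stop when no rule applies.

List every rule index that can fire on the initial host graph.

Answer: [R1]

Steps:
R0: no valid match — LHS pattern not found
R1: 3 valid matches — {0↦2, 1↦0}, {0↦3, 1↦0}, {0↦4, 1↦0}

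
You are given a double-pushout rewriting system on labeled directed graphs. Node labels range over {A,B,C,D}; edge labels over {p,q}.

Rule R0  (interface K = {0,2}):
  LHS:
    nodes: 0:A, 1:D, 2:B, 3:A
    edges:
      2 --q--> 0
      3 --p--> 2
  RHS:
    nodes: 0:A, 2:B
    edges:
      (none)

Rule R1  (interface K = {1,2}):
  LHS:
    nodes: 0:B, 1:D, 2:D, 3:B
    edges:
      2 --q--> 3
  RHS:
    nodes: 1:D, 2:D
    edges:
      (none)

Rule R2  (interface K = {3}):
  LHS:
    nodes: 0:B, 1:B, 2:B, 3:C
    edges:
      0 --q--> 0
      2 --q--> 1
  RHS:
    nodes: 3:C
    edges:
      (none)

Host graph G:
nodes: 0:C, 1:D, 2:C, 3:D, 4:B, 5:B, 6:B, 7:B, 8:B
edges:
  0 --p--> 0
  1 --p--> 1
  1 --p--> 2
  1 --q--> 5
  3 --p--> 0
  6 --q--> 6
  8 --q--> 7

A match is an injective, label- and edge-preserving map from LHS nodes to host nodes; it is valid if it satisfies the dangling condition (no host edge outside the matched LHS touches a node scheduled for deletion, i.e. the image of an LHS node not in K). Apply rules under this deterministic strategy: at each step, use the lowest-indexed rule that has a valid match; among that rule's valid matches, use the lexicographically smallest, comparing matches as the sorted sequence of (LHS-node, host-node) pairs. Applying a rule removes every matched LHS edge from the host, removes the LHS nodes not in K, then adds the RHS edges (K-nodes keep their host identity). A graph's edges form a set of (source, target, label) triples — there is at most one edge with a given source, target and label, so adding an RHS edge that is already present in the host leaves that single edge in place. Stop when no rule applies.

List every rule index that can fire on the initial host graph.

Answer: [R1,R2]

Rewrite trace:
R0: no valid match — LHS pattern not found
R1: 1 valid match — {0↦4, 1↦3, 2↦1, 3↦5}
R2: 2 valid matches — {0↦6, 1↦7, 2↦8, 3↦0}, {0↦6, 1↦7, 2↦8, 3↦2}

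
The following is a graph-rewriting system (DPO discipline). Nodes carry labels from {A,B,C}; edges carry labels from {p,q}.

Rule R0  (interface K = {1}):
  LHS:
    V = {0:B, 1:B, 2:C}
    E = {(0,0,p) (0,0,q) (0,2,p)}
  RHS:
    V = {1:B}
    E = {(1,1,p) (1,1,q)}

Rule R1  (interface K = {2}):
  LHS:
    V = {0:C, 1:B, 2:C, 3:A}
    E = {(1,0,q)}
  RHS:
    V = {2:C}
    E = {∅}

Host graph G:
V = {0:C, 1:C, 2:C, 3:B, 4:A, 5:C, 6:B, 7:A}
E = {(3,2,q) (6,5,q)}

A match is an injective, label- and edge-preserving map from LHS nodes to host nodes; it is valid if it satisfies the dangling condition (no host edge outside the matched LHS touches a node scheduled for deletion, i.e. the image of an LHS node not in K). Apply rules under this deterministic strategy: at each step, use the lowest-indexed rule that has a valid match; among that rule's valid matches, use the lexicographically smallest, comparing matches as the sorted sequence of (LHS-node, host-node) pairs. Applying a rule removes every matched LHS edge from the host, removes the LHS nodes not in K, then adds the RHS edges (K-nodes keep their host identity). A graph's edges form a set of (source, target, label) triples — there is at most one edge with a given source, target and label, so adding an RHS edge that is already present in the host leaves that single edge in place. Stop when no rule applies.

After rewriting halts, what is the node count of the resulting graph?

Answer: 2

Rewrite trace:
[0] host  ⇒  8 nodes, 2 edges  {3-q->2 6-q->5}
[1] R1 @ {0↦2, 1↦3, 2↦0, 3↦4}  ⇒  5 nodes, 1 edges  {6-q->5}
[2] R1 @ {0↦5, 1↦6, 2↦0, 3↦7}  ⇒  2 nodes, 0 edges  {∅}
halt: no rule applies after step 2
NF nodes: {0:C, 1:C}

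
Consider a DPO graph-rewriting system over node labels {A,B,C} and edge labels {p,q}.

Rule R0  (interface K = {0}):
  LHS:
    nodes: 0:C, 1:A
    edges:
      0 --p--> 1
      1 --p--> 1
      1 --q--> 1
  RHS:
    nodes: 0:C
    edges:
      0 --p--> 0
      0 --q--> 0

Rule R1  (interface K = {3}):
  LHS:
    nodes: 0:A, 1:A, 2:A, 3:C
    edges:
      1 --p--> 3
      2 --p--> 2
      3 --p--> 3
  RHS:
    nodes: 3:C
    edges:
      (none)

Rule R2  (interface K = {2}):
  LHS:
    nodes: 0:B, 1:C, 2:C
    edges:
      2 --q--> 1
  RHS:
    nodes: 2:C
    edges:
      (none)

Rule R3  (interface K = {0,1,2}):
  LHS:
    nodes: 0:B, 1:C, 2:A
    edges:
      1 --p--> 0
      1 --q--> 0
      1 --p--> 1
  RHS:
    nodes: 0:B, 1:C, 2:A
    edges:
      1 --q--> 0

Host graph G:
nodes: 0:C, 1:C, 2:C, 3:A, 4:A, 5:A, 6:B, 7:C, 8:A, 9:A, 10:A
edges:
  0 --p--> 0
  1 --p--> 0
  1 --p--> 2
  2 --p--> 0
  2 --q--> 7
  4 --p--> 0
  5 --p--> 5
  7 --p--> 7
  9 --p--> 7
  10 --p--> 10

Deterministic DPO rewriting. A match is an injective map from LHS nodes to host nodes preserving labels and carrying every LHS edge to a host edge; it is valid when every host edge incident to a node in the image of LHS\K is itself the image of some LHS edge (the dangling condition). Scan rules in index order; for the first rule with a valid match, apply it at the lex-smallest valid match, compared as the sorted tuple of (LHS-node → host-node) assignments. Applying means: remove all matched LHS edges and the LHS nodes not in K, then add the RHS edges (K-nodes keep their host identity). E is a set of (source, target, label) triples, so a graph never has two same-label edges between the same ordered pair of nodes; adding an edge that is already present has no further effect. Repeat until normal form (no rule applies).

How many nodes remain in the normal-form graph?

initial: |V|=11 |E|=10  E = 0-p->0 1-p->0 1-p->2 2-p->0 2-q->7 4-p->0 5-p->5 7-p->7 9-p->7 10-p->10
step 1: apply R1 at {0↦3, 1↦4, 2↦5, 3↦0}  → |V|=8 |E|=7  E = 1-p->0 1-p->2 2-p->0 2-q->7 7-p->7 9-p->7 10-p->10
step 2: apply R1 at {0↦8, 1↦9, 2↦10, 3↦7}  → |V|=5 |E|=4  E = 1-p->0 1-p->2 2-p->0 2-q->7
step 3: apply R2 at {0↦6, 1↦7, 2↦2}  → |V|=3 |E|=3  E = 1-p->0 1-p->2 2-p->0
normal form: no rule applies after step 3
NF nodes: {0:C, 1:C, 2:C}

Answer: 3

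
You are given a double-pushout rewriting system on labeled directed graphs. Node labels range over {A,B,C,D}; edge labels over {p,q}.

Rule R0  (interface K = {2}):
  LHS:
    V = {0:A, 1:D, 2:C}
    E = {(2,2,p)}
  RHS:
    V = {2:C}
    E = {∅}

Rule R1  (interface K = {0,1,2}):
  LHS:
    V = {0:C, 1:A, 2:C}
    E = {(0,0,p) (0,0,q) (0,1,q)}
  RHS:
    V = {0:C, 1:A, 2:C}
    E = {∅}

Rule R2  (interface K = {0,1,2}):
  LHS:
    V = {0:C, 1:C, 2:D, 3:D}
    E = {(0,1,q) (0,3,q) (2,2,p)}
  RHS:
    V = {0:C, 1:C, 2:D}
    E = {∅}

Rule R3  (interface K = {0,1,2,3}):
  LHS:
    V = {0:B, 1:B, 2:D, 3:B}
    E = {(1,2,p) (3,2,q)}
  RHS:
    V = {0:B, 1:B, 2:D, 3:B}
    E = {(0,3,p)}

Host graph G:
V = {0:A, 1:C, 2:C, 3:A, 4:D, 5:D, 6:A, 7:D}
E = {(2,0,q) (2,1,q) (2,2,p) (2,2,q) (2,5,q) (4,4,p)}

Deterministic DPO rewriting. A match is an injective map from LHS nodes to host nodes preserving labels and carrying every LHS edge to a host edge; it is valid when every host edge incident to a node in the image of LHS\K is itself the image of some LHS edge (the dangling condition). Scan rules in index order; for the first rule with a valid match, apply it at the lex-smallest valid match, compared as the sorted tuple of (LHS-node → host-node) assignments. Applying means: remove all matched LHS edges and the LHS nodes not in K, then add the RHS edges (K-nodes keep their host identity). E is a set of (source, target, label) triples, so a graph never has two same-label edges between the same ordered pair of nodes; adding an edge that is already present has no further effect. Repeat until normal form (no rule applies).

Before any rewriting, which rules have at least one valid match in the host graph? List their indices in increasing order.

R0: 2 valid matches — {0↦3, 1↦7, 2↦2}, {0↦6, 1↦7, 2↦2}
R1: 1 valid match — {0↦2, 1↦0, 2↦1}
R2: 1 valid match — {0↦2, 1↦1, 2↦4, 3↦5}
R3: no valid match — LHS pattern not found

Answer: [R0,R1,R2]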